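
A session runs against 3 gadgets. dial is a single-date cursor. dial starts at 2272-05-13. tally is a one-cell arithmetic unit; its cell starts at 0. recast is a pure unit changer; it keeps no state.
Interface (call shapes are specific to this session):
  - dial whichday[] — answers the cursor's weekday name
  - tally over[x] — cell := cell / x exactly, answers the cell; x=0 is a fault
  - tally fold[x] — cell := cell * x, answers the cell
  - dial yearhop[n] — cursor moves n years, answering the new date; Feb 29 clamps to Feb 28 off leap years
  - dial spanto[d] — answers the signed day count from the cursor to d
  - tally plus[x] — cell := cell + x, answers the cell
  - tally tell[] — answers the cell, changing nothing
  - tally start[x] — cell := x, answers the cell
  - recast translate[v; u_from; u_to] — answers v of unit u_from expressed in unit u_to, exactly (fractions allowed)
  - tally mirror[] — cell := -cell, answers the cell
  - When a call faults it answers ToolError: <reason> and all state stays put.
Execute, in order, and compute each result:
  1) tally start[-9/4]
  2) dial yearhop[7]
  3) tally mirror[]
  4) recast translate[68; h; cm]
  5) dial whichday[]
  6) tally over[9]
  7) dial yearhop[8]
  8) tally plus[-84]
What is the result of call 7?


Answer: 2287-05-13

Derivation:
Do: tally start[x='-9/4']
See: -9/4
Do: dial yearhop[n='7']
See: 2279-05-13
Do: tally mirror[]
See: 9/4
Do: recast translate[v='68'; u_from='h'; u_to='cm']
See: ToolError: incompatible units
Do: dial whichday[]
See: Tuesday
Do: tally over[x='9']
See: 1/4
Do: dial yearhop[n='8']
See: 2287-05-13
Do: tally plus[x='-84']
See: -335/4


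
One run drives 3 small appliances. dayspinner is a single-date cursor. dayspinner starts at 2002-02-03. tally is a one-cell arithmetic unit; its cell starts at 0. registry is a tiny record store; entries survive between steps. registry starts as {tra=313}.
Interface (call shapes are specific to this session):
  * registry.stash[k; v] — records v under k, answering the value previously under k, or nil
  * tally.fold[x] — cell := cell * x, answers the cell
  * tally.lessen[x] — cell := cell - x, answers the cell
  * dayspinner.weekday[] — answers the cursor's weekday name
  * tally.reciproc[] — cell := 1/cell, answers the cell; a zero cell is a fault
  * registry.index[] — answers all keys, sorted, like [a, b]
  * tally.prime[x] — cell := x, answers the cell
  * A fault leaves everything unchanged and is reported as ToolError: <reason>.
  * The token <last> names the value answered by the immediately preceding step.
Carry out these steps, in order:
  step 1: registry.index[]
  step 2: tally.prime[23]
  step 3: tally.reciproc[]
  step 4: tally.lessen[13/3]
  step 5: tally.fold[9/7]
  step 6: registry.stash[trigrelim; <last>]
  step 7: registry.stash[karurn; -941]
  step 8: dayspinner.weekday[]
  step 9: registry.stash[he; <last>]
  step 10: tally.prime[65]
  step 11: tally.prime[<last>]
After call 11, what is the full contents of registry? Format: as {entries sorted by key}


Answer: {he=Sunday, karurn=-941, tra=313, trigrelim=-888/161}

Derivation:
# index() : [tra]
# prime(x='23') : 23
# reciproc() : 1/23
# lessen(x='13/3') : -296/69
# fold(x='9/7') : -888/161
# stash(k='trigrelim', v='<last>') : nil
# stash(k='karurn', v='-941') : nil
# weekday() : Sunday
# stash(k='he', v='<last>') : nil
# prime(x='65') : 65
# prime(x='<last>') : 65


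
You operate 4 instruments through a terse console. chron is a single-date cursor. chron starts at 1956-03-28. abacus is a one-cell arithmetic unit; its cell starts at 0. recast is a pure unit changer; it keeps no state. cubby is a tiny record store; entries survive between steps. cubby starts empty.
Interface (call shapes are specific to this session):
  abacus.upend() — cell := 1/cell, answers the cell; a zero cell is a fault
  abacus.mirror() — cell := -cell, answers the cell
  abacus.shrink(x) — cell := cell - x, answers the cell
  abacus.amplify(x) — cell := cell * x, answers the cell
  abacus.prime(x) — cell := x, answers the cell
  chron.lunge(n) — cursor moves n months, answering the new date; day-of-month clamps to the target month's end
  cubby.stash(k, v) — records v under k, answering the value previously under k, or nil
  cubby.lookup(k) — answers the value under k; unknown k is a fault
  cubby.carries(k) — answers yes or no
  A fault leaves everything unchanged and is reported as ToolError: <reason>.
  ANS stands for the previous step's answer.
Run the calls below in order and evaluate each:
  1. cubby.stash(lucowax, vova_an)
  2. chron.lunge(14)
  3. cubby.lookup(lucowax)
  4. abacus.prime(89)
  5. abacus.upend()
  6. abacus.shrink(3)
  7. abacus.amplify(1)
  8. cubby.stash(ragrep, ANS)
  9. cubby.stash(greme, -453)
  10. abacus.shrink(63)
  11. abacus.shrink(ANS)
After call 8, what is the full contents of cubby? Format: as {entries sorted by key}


>> cubby.stash(lucowax, vova_an)
<< nil
>> chron.lunge(14)
<< 1957-05-28
>> cubby.lookup(lucowax)
<< vova_an
>> abacus.prime(89)
<< 89
>> abacus.upend()
<< 1/89
>> abacus.shrink(3)
<< -266/89
>> abacus.amplify(1)
<< -266/89
>> cubby.stash(ragrep, ANS)
<< nil
>> cubby.stash(greme, -453)
<< nil
>> abacus.shrink(63)
<< -5873/89
>> abacus.shrink(ANS)
<< 0

Answer: {lucowax=vova_an, ragrep=-266/89}


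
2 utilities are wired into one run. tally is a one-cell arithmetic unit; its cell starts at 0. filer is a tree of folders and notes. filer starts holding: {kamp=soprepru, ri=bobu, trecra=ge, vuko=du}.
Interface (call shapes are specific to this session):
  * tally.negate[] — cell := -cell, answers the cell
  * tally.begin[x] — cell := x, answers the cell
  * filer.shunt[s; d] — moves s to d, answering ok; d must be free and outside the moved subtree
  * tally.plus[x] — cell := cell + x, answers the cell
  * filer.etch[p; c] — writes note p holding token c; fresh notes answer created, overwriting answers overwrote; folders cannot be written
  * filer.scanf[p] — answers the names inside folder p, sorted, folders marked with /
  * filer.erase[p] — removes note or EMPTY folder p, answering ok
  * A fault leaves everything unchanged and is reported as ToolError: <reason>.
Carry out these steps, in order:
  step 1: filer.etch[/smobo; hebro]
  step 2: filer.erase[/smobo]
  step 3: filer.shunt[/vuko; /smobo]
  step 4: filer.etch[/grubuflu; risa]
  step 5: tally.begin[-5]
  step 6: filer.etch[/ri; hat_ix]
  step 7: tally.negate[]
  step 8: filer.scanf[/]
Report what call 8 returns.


Answer: [grubuflu, kamp, ri, smobo, trecra]

Derivation:
Do: filer.etch[p: /smobo; c: hebro]
See: created
Do: filer.erase[p: /smobo]
See: ok
Do: filer.shunt[s: /vuko; d: /smobo]
See: ok
Do: filer.etch[p: /grubuflu; c: risa]
See: created
Do: tally.begin[x: -5]
See: -5
Do: filer.etch[p: /ri; c: hat_ix]
See: overwrote
Do: tally.negate[]
See: 5
Do: filer.scanf[p: /]
See: [grubuflu, kamp, ri, smobo, trecra]


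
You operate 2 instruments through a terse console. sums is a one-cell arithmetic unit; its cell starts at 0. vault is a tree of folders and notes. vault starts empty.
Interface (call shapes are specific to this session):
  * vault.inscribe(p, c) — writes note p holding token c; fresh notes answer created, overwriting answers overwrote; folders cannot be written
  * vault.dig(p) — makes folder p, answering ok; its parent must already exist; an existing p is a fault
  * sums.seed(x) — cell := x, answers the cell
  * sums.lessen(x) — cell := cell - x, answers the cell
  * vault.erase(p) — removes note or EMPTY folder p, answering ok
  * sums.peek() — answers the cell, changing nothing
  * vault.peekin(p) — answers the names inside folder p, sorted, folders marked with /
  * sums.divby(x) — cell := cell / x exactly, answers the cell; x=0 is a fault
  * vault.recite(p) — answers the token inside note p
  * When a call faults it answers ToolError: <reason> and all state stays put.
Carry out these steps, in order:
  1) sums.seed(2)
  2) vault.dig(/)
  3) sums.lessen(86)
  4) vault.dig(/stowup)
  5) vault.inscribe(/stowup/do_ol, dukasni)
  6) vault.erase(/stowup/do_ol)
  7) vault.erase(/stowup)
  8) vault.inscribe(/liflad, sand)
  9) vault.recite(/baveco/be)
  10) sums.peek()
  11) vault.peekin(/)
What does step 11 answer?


Answer: [liflad]

Derivation:
I run seed passing 2: 2.
I invoke dig passing /: ToolError: exists.
I invoke lessen passing 86, → -84.
Using dig passing /stowup, — result: ok.
I run inscribe passing /stowup/do_ol, dukasni, → created.
I invoke erase passing /stowup/do_ol, and get ok.
Now I run erase passing /stowup, and see ok.
I run inscribe passing /liflad, sand, which returns created.
Then recite passing /baveco/be, → ToolError: not found.
I invoke peek(): -84.
Invoking peekin passing /, giving [liflad].


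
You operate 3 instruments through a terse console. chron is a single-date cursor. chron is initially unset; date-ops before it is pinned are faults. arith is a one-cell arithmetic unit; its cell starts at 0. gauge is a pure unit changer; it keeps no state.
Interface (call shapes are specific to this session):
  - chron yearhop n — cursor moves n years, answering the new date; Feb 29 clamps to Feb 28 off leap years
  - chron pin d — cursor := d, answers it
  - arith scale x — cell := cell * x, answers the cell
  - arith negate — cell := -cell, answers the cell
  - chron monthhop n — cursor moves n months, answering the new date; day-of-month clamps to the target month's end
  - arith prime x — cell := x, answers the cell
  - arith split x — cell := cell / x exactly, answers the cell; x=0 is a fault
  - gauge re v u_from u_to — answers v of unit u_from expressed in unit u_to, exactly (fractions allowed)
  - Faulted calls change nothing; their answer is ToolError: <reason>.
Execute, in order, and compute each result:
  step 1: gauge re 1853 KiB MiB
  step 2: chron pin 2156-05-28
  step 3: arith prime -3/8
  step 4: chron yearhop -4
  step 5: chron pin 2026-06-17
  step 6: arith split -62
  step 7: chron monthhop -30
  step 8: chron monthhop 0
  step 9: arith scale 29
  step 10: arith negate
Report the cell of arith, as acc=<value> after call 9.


Answer: acc=87/496

Derivation:
-- 1. gauge re(v='1853', u_from='KiB', u_to='MiB') => 1853/1024
-- 2. chron pin(d='2156-05-28') => 2156-05-28
-- 3. arith prime(x='-3/8') => -3/8
-- 4. chron yearhop(n='-4') => 2152-05-28
-- 5. chron pin(d='2026-06-17') => 2026-06-17
-- 6. arith split(x='-62') => 3/496
-- 7. chron monthhop(n='-30') => 2023-12-17
-- 8. chron monthhop(n='0') => 2023-12-17
-- 9. arith scale(x='29') => 87/496
-- 10. arith negate() => -87/496


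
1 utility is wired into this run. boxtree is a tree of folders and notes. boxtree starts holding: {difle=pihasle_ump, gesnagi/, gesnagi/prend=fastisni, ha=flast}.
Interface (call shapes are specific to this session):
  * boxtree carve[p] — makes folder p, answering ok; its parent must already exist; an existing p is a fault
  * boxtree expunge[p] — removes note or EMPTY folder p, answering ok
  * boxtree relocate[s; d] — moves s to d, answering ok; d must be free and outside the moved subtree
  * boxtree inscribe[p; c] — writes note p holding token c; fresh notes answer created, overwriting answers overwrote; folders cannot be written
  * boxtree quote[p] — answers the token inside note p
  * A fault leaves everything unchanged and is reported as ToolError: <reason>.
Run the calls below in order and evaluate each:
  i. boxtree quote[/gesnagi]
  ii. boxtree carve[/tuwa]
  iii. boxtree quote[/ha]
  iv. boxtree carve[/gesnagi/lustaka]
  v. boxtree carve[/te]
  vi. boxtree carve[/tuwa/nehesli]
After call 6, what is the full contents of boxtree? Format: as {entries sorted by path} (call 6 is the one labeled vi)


Answer: {difle=pihasle_ump, gesnagi/, gesnagi/lustaka/, gesnagi/prend=fastisni, ha=flast, te/, tuwa/, tuwa/nehesli/}

Derivation:
[in] boxtree quote p='/gesnagi'
:: ToolError: is a directory
[in] boxtree carve p='/tuwa'
:: ok
[in] boxtree quote p='/ha'
:: flast
[in] boxtree carve p='/gesnagi/lustaka'
:: ok
[in] boxtree carve p='/te'
:: ok
[in] boxtree carve p='/tuwa/nehesli'
:: ok


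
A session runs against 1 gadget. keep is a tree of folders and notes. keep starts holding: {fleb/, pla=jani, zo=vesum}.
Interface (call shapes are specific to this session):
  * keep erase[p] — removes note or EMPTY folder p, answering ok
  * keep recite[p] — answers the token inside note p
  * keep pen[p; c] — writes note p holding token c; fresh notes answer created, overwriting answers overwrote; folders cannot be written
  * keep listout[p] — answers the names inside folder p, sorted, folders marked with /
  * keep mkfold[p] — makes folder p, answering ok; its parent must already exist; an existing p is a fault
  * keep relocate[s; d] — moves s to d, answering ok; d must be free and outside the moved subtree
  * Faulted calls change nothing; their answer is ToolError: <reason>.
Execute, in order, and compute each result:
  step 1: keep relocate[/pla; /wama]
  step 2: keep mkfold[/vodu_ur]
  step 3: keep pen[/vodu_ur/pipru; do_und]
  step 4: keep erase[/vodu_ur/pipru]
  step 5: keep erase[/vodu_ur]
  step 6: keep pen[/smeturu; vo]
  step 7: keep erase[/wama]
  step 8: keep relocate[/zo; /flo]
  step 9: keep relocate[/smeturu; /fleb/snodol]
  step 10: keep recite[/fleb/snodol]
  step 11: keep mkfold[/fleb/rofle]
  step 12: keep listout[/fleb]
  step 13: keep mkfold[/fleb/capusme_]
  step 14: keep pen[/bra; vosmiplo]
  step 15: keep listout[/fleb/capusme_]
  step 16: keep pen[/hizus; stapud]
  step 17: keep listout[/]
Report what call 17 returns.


Answer: [bra, fleb/, flo, hizus]

Derivation:
~$ keep relocate s→/pla d→/wama
= ok
~$ keep mkfold p→/vodu_ur
= ok
~$ keep pen p→/vodu_ur/pipru c→do_und
= created
~$ keep erase p→/vodu_ur/pipru
= ok
~$ keep erase p→/vodu_ur
= ok
~$ keep pen p→/smeturu c→vo
= created
~$ keep erase p→/wama
= ok
~$ keep relocate s→/zo d→/flo
= ok
~$ keep relocate s→/smeturu d→/fleb/snodol
= ok
~$ keep recite p→/fleb/snodol
= vo
~$ keep mkfold p→/fleb/rofle
= ok
~$ keep listout p→/fleb
= [rofle/, snodol]
~$ keep mkfold p→/fleb/capusme_
= ok
~$ keep pen p→/bra c→vosmiplo
= created
~$ keep listout p→/fleb/capusme_
= []
~$ keep pen p→/hizus c→stapud
= created
~$ keep listout p→/
= [bra, fleb/, flo, hizus]


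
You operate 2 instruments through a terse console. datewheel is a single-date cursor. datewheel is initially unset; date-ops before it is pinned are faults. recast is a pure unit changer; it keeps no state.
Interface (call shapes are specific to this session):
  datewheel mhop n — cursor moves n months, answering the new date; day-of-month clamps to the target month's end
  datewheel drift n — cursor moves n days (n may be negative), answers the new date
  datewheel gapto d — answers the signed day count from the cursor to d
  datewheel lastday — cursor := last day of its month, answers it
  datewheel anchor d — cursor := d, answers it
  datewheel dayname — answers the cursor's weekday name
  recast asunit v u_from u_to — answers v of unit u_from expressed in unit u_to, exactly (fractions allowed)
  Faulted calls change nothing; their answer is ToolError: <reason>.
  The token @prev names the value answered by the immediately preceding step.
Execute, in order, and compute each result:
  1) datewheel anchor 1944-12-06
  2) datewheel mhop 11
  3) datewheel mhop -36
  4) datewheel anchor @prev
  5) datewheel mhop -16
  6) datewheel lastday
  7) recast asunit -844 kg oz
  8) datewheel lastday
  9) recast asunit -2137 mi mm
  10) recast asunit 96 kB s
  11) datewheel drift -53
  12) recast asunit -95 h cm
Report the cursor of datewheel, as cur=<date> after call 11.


;; 1. datewheel anchor(1944-12-06) -> 1944-12-06
;; 2. datewheel mhop(11) -> 1945-11-06
;; 3. datewheel mhop(-36) -> 1942-11-06
;; 4. datewheel anchor(@prev) -> 1942-11-06
;; 5. datewheel mhop(-16) -> 1941-07-06
;; 6. datewheel lastday() -> 1941-07-31
;; 7. recast asunit(-844, kg, oz) -> -1350400000000/45359237
;; 8. datewheel lastday() -> 1941-07-31
;; 9. recast asunit(-2137, mi, mm) -> -3439168128
;; 10. recast asunit(96, kB, s) -> ToolError: incompatible units
;; 11. datewheel drift(-53) -> 1941-06-08
;; 12. recast asunit(-95, h, cm) -> ToolError: incompatible units

Answer: cur=1941-06-08


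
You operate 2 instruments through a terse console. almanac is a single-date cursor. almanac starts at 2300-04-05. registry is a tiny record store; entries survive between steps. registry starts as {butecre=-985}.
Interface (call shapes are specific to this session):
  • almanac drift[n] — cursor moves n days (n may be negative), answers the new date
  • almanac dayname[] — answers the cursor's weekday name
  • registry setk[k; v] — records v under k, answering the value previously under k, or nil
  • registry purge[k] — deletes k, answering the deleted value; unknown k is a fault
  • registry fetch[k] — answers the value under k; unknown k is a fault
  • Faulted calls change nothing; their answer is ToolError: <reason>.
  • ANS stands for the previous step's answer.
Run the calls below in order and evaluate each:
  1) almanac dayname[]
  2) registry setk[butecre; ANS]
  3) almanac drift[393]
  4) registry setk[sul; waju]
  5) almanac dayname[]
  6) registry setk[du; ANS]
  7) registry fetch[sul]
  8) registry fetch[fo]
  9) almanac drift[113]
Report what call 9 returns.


Answer: 2301-08-24

Derivation:
~$ almanac dayname
[out] Thursday
~$ registry setk k='butecre' v='ANS'
[out] -985
~$ almanac drift n='393'
[out] 2301-05-03
~$ registry setk k='sul' v='waju'
[out] nil
~$ almanac dayname
[out] Friday
~$ registry setk k='du' v='ANS'
[out] nil
~$ registry fetch k='sul'
[out] waju
~$ registry fetch k='fo'
[out] ToolError: no such key fo
~$ almanac drift n='113'
[out] 2301-08-24


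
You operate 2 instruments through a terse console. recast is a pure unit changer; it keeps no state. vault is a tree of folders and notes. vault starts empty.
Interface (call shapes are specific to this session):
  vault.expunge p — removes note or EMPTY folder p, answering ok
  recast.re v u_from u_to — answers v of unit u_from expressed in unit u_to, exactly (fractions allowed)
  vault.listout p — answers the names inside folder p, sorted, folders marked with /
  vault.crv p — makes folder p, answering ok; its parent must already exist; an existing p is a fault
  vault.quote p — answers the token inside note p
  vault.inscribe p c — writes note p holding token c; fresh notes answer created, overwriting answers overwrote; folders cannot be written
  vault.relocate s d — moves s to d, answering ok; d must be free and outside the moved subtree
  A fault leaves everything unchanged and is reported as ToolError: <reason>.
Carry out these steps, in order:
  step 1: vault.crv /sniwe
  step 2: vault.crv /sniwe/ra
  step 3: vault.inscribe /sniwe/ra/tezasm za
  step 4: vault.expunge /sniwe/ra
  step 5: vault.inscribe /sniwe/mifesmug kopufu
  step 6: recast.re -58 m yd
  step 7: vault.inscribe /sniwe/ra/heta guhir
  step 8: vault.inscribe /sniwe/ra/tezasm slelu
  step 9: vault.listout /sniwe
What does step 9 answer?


I run vault.crv(p='/sniwe'): ok.
I invoke vault.crv(p='/sniwe/ra'), → ok.
Calling vault.inscribe(p='/sniwe/ra/tezasm', c='za'), and get created.
I run vault.expunge(p='/sniwe/ra'), and see ToolError: not empty.
I invoke vault.inscribe(p='/sniwe/mifesmug', c='kopufu'), and see created.
I try recast.re(v='-58', u_from='m', u_to='yd'), yielding -72500/1143.
Next I call vault.inscribe(p='/sniwe/ra/heta', c='guhir'): created.
I use vault.inscribe(p='/sniwe/ra/tezasm', c='slelu'), yielding overwrote.
Using vault.listout(p='/sniwe'), and observe [mifesmug, ra/].

Answer: [mifesmug, ra/]


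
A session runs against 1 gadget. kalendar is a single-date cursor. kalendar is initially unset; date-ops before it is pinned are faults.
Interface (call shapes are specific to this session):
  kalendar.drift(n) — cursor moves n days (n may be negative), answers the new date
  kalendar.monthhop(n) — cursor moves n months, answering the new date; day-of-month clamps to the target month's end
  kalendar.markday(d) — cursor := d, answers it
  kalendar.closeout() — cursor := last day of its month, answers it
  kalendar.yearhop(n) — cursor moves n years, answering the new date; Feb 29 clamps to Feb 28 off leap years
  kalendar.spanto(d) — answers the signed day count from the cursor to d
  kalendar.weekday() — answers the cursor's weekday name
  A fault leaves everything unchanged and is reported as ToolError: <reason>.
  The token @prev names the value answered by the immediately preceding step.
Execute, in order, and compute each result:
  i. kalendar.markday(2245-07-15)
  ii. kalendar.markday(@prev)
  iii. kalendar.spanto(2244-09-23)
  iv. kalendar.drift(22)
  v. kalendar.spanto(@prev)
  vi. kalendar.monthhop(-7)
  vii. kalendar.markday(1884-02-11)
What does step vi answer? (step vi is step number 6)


Answer: 2245-01-06

Derivation:
>> markday(d=2245-07-15)
<< 2245-07-15
>> markday(d=@prev)
<< 2245-07-15
>> spanto(d=2244-09-23)
<< -295
>> drift(n=22)
<< 2245-08-06
>> spanto(d=@prev)
<< 0
>> monthhop(n=-7)
<< 2245-01-06
>> markday(d=1884-02-11)
<< 1884-02-11


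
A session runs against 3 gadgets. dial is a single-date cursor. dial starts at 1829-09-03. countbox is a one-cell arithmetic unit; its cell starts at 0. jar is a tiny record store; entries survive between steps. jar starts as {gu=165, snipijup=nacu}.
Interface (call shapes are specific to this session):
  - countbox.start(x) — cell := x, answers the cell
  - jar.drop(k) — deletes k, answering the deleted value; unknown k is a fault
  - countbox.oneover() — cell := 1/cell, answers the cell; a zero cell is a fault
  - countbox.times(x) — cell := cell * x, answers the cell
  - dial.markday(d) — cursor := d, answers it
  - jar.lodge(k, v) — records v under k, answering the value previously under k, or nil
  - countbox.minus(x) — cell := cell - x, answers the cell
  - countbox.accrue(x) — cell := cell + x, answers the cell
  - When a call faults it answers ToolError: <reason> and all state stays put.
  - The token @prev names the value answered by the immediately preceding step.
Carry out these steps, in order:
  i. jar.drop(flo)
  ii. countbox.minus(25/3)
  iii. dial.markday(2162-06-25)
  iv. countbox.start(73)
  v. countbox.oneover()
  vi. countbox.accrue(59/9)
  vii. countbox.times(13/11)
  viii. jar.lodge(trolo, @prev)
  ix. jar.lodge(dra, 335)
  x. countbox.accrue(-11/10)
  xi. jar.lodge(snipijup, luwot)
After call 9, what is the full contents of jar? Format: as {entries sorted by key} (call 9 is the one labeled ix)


Now I run jar.drop(k→flo), yielding ToolError: no such key flo.
I run countbox.minus(x→25/3), yielding -25/3.
I try dial.markday(d→2162-06-25), which returns 2162-06-25.
Then countbox.start(x→73), which returns 73.
I invoke countbox.oneover(), and see 1/73.
Invoking countbox.accrue(x→59/9), — result: 4316/657.
I use countbox.times(x→13/11), and observe 56108/7227.
I try jar.lodge(k→trolo, v→@prev), yielding nil.
I use jar.lodge(k→dra, v→335), and see nil.
I try countbox.accrue(x→-11/10), and get 481583/72270.
I call jar.lodge(k→snipijup, v→luwot): nacu.

Answer: {dra=335, gu=165, snipijup=nacu, trolo=56108/7227}


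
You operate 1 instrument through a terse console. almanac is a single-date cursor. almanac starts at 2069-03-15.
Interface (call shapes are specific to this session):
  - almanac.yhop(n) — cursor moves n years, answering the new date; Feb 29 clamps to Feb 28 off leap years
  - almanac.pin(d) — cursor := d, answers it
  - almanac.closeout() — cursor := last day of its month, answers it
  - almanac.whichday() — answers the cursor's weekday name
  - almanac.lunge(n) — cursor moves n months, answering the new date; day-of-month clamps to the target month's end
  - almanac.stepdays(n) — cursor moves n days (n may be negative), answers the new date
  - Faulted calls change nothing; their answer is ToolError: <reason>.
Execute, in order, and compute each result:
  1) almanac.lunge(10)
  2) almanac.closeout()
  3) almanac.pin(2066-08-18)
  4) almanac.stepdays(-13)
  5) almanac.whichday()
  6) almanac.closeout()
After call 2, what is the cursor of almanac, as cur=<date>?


Answer: cur=2070-01-31

Derivation:
Act: almanac.lunge[n='10']
Obs: 2070-01-15
Act: almanac.closeout[]
Obs: 2070-01-31
Act: almanac.pin[d='2066-08-18']
Obs: 2066-08-18
Act: almanac.stepdays[n='-13']
Obs: 2066-08-05
Act: almanac.whichday[]
Obs: Thursday
Act: almanac.closeout[]
Obs: 2066-08-31


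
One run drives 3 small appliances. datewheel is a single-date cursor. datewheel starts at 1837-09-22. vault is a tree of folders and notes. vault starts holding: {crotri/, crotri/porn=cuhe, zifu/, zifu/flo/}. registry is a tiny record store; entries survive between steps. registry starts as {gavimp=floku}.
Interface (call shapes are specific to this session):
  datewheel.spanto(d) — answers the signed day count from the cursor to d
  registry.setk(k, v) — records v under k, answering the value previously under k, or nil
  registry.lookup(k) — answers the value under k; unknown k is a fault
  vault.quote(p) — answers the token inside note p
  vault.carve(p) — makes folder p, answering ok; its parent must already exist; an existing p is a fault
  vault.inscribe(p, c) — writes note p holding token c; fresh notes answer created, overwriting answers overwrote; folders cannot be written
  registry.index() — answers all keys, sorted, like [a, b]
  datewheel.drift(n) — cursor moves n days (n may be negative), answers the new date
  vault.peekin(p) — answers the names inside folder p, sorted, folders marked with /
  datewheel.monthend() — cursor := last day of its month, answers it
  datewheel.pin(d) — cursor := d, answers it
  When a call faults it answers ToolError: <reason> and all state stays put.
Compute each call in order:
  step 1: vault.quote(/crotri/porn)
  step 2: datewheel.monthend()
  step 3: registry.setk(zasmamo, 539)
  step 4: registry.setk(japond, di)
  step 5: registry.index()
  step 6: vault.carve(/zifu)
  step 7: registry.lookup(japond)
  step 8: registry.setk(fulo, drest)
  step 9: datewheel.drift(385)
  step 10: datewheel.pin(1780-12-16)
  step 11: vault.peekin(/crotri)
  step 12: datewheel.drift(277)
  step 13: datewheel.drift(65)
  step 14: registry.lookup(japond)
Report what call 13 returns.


==> vault.quote(p='/crotri/porn')
<== cuhe
==> datewheel.monthend()
<== 1837-09-30
==> registry.setk(k='zasmamo', v='539')
<== nil
==> registry.setk(k='japond', v='di')
<== nil
==> registry.index()
<== [gavimp, japond, zasmamo]
==> vault.carve(p='/zifu')
<== ToolError: exists
==> registry.lookup(k='japond')
<== di
==> registry.setk(k='fulo', v='drest')
<== nil
==> datewheel.drift(n='385')
<== 1838-10-20
==> datewheel.pin(d='1780-12-16')
<== 1780-12-16
==> vault.peekin(p='/crotri')
<== [porn]
==> datewheel.drift(n='277')
<== 1781-09-19
==> datewheel.drift(n='65')
<== 1781-11-23
==> registry.lookup(k='japond')
<== di

Answer: 1781-11-23


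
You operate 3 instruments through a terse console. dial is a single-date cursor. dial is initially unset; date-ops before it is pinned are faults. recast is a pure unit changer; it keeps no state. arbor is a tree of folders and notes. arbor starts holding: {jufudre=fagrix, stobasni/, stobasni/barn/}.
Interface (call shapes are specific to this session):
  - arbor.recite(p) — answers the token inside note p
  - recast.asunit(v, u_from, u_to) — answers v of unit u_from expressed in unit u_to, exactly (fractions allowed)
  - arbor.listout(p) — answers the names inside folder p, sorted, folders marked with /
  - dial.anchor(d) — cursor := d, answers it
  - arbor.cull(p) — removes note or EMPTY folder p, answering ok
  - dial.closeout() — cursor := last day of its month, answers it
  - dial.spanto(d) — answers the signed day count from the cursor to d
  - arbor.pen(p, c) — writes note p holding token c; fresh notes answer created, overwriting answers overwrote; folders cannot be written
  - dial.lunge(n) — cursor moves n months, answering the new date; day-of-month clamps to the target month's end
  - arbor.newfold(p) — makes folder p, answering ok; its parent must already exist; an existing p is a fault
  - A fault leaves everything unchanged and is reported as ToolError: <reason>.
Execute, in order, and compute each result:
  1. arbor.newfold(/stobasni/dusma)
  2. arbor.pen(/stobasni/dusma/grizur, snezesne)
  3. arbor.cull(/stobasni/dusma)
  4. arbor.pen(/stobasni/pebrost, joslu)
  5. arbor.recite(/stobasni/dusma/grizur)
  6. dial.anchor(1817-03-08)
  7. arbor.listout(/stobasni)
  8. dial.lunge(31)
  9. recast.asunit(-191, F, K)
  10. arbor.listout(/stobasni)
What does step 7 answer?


Answer: [barn/, dusma/, pebrost]

Derivation:
Step: arbor.newfold[p: /stobasni/dusma]
Result: ok
Step: arbor.pen[p: /stobasni/dusma/grizur; c: snezesne]
Result: created
Step: arbor.cull[p: /stobasni/dusma]
Result: ToolError: not empty
Step: arbor.pen[p: /stobasni/pebrost; c: joslu]
Result: created
Step: arbor.recite[p: /stobasni/dusma/grizur]
Result: snezesne
Step: dial.anchor[d: 1817-03-08]
Result: 1817-03-08
Step: arbor.listout[p: /stobasni]
Result: [barn/, dusma/, pebrost]
Step: dial.lunge[n: 31]
Result: 1819-10-08
Step: recast.asunit[v: -191; u_from: F; u_to: K]
Result: 26867/180
Step: arbor.listout[p: /stobasni]
Result: [barn/, dusma/, pebrost]


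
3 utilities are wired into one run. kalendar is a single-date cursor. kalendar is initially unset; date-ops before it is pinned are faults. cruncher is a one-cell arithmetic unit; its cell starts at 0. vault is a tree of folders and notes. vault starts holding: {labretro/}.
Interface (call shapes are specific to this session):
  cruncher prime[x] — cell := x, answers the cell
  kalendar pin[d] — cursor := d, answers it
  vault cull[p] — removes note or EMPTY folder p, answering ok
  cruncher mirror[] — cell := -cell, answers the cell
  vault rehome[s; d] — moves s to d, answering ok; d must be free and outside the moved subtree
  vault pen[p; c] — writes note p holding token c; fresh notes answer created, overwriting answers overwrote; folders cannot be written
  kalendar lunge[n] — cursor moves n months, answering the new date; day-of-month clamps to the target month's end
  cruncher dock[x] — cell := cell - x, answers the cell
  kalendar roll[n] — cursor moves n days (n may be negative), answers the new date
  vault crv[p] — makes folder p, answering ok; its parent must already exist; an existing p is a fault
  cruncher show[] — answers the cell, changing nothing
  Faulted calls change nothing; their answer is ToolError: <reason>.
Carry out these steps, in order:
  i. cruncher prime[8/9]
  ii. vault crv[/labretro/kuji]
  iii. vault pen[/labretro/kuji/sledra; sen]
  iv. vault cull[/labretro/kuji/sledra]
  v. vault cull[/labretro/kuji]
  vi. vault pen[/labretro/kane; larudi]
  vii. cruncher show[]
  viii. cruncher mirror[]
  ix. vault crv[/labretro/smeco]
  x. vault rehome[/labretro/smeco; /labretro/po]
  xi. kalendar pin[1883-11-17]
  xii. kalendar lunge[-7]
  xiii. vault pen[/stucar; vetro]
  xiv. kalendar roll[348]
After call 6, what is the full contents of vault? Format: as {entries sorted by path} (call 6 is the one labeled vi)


Answer: {labretro/, labretro/kane=larudi}

Derivation:
% cruncher prime x=8/9
= 8/9
% vault crv p=/labretro/kuji
= ok
% vault pen p=/labretro/kuji/sledra c=sen
= created
% vault cull p=/labretro/kuji/sledra
= ok
% vault cull p=/labretro/kuji
= ok
% vault pen p=/labretro/kane c=larudi
= created
% cruncher show
= 8/9
% cruncher mirror
= -8/9
% vault crv p=/labretro/smeco
= ok
% vault rehome s=/labretro/smeco d=/labretro/po
= ok
% kalendar pin d=1883-11-17
= 1883-11-17
% kalendar lunge n=-7
= 1883-04-17
% vault pen p=/stucar c=vetro
= created
% kalendar roll n=348
= 1884-03-30


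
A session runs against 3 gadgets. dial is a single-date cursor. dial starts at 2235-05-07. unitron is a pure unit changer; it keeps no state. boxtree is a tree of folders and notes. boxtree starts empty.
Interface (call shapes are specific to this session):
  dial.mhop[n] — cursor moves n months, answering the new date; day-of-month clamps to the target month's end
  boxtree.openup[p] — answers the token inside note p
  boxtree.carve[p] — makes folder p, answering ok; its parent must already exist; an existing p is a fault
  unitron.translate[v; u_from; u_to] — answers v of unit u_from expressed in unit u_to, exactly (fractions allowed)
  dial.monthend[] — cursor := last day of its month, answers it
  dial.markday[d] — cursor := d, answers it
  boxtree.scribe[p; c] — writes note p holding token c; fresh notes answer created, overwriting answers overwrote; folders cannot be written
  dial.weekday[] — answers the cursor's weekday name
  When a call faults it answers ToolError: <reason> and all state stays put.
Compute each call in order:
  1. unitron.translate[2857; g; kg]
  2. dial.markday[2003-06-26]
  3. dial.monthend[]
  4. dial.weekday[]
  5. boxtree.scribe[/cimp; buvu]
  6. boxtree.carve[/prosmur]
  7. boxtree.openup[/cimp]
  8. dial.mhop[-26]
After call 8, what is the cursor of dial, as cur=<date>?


Answer: cur=2001-04-30

Derivation:
Step: unitron.translate[v: 2857; u_from: g; u_to: kg]
Result: 2857/1000
Step: dial.markday[d: 2003-06-26]
Result: 2003-06-26
Step: dial.monthend[]
Result: 2003-06-30
Step: dial.weekday[]
Result: Monday
Step: boxtree.scribe[p: /cimp; c: buvu]
Result: created
Step: boxtree.carve[p: /prosmur]
Result: ok
Step: boxtree.openup[p: /cimp]
Result: buvu
Step: dial.mhop[n: -26]
Result: 2001-04-30


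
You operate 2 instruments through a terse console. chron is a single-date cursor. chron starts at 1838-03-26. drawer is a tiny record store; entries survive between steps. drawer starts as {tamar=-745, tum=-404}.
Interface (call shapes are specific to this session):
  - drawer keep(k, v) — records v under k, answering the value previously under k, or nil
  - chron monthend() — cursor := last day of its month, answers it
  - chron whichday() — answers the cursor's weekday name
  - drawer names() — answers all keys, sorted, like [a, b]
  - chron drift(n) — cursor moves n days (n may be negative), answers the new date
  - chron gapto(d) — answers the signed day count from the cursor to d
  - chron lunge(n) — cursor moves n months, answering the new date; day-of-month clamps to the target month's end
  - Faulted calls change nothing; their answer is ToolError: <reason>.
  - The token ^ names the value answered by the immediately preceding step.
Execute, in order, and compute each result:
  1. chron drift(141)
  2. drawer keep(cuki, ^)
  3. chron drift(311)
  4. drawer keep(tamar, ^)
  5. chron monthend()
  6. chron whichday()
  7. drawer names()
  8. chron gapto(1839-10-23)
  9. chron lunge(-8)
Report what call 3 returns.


>>> chron drift n→141
  1838-08-14
>>> drawer keep k→cuki v→^
  nil
>>> chron drift n→311
  1839-06-21
>>> drawer keep k→tamar v→^
  -745
>>> chron monthend
  1839-06-30
>>> chron whichday
  Sunday
>>> drawer names
  [cuki, tamar, tum]
>>> chron gapto d→1839-10-23
  115
>>> chron lunge n→-8
  1838-10-30

Answer: 1839-06-21


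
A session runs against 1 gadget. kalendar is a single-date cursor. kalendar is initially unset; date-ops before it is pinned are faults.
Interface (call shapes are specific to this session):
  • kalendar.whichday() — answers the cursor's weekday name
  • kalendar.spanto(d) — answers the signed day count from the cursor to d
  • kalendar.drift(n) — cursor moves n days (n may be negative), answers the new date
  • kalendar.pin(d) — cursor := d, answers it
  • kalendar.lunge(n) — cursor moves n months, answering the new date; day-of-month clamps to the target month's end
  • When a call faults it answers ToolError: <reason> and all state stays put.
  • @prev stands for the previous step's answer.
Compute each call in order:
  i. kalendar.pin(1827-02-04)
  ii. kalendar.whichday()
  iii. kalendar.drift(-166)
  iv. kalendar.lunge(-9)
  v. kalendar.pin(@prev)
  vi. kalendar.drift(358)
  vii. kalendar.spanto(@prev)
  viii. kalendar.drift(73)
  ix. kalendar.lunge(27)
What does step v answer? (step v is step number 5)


# pin(1827-02-04) => 1827-02-04
# whichday() => Sunday
# drift(-166) => 1826-08-22
# lunge(-9) => 1825-11-22
# pin(@prev) => 1825-11-22
# drift(358) => 1826-11-15
# spanto(@prev) => 0
# drift(73) => 1827-01-27
# lunge(27) => 1829-04-27

Answer: 1825-11-22


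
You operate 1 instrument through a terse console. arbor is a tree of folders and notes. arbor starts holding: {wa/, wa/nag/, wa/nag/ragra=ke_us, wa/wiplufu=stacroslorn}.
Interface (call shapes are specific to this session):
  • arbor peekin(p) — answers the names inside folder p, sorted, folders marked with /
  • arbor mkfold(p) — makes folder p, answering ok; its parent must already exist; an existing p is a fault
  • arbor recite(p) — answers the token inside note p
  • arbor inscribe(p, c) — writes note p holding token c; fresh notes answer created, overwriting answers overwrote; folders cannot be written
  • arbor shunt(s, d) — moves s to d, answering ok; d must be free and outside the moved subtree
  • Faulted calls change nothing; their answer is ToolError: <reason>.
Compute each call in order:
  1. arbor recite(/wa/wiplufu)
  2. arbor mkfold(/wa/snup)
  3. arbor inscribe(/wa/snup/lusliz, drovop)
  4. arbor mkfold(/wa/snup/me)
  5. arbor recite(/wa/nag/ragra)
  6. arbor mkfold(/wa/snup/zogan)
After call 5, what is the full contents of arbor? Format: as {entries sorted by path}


% arbor recite p=/wa/wiplufu
  stacroslorn
% arbor mkfold p=/wa/snup
  ok
% arbor inscribe p=/wa/snup/lusliz c=drovop
  created
% arbor mkfold p=/wa/snup/me
  ok
% arbor recite p=/wa/nag/ragra
  ke_us
% arbor mkfold p=/wa/snup/zogan
  ok

Answer: {wa/, wa/nag/, wa/nag/ragra=ke_us, wa/snup/, wa/snup/lusliz=drovop, wa/snup/me/, wa/wiplufu=stacroslorn}


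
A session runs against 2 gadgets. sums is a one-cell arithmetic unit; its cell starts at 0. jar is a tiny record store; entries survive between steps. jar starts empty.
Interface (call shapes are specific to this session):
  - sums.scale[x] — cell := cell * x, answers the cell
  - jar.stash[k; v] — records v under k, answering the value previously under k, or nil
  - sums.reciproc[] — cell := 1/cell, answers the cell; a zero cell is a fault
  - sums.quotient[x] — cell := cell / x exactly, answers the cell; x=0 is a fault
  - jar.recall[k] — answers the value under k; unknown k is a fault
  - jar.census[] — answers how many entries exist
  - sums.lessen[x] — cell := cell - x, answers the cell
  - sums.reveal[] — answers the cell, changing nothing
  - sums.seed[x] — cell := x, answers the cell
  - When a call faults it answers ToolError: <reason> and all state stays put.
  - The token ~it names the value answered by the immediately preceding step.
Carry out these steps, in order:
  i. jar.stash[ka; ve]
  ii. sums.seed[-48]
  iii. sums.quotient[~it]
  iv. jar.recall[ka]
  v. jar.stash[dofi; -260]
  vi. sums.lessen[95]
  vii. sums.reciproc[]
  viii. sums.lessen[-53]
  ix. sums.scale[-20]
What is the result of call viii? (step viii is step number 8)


Answer: 4981/94

Derivation:
CALL jar.stash[ka; ve]
RET  nil
CALL sums.seed[-48]
RET  -48
CALL sums.quotient[~it]
RET  1
CALL jar.recall[ka]
RET  ve
CALL jar.stash[dofi; -260]
RET  nil
CALL sums.lessen[95]
RET  -94
CALL sums.reciproc[]
RET  -1/94
CALL sums.lessen[-53]
RET  4981/94
CALL sums.scale[-20]
RET  -49810/47


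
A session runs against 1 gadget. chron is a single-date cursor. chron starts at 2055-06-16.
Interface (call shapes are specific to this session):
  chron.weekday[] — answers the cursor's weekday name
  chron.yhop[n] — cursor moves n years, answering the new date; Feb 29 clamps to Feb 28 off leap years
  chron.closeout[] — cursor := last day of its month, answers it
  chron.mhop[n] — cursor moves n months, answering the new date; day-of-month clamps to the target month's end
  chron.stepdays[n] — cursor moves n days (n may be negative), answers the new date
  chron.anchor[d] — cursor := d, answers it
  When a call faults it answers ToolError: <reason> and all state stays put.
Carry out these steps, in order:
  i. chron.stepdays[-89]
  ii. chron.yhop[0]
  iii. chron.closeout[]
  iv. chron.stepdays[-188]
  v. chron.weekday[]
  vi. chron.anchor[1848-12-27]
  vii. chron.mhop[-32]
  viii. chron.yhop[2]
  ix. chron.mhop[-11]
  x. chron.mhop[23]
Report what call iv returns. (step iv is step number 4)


[in] chron.stepdays n=-89
  2055-03-19
[in] chron.yhop n=0
  2055-03-19
[in] chron.closeout
  2055-03-31
[in] chron.stepdays n=-188
  2054-09-24
[in] chron.weekday
  Thursday
[in] chron.anchor d=1848-12-27
  1848-12-27
[in] chron.mhop n=-32
  1846-04-27
[in] chron.yhop n=2
  1848-04-27
[in] chron.mhop n=-11
  1847-05-27
[in] chron.mhop n=23
  1849-04-27

Answer: 2054-09-24
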